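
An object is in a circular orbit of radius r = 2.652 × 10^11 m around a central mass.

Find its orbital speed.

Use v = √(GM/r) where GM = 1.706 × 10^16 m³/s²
r = 2.652 × 10^11 m
GM = 1.706 × 10^16 m³/s²
GM/r = (1.706 × 10^16) / (2.652 × 10^11) = 64328.8 m²/s²
v = √(GM/r) = 253.631 m/s ≈ 253.6 m/s

Final answer: 253.6 m/s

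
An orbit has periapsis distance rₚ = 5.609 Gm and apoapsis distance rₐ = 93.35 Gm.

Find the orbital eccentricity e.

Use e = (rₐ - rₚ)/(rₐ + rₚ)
rₚ = 5.609 Gm = 5.609 × 10^9 m
rₐ = 93.35 Gm = 9.335 × 10^10 m
rₐ − rₚ = 8.7741 × 10^10 m
rₐ + rₚ = 9.8959 × 10^10 m
e = (rₐ − rₚ)/(rₐ + rₚ) = 0.88664

Final answer: e = 0.8866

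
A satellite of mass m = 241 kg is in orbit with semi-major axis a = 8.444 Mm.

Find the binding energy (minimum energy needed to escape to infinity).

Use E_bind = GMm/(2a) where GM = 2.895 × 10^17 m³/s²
a = 8.444 Mm = 8.444 × 10^6 m
GM = 2.895 × 10^17 m³/s²
m = 241 kg
GMm = 2.895 × 10^17 × 241 = 6.97695 × 10^19 m³·kg/s²
2a = 1.6888 × 10^7 m
E_bind = GMm/(2a) = 4.13131 × 10^12 J ≈ 4.131 TJ

Final answer: 4.131 TJ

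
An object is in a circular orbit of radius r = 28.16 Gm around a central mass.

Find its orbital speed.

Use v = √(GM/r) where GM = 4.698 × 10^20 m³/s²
r = 28.16 Gm = 2.816 × 10^10 m
GM = 4.698 × 10^20 m³/s²
GM/r = (4.698 × 10^20) / (2.816 × 10^10) = 1.66832 × 10^10 m²/s²
v = √(GM/r) = 129164 m/s ≈ 129.2 km/s

Final answer: 129.2 km/s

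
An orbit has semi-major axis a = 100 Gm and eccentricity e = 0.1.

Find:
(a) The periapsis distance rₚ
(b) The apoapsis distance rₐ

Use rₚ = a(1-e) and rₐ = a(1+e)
a = 100 Gm = 1 × 10^11 m
e = 0.1:  1 − e = 0.9,  1 + e = 1.1
(a) rₚ = a(1 − e) = 1 × 10^11 m × 0.9 = 9 × 10^10 m ≈ 90 Gm
(b) rₐ = a(1 + e) = 1 × 10^11 m × 1.1 = 1.1 × 10^11 m ≈ 110 Gm

Final answer:
(a) rₚ = 90 Gm
(b) rₐ = 110 Gm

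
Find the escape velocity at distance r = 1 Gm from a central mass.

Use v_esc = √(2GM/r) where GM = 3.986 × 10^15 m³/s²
r = 1 Gm = 1 × 10^9 m
GM = 3.986 × 10^15 m³/s²
2GM/r = 2 × (3.986 × 10^15) / (1 × 10^9) = 7.972 × 10^6 m²/s²
v_esc = √(2GM/r) = 2823.47 m/s ≈ 2.823 km/s

Final answer: 2.823 km/s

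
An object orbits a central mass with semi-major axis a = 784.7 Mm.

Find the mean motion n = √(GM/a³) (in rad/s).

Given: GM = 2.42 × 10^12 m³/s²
a = 784.7 Mm = 7.847 × 10^8 m
GM = 2.42 × 10^12 m³/s²
a³ = 4.83182 × 10^26 m³
GM/a³ = (2.42 × 10^12) / (4.83182 × 10^26) = 5.00846 × 10^-15 s⁻²
n = √(GM/a³) = 7.07705 × 10^-8 rad/s ≈ 7.077 × 10^-8 rad/s

Final answer: n = 7.077 × 10^-8 rad/s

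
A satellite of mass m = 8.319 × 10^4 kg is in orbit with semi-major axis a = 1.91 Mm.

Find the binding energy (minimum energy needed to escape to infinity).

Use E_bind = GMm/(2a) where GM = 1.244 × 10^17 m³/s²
a = 1.91 Mm = 1.91 × 10^6 m
GM = 1.244 × 10^17 m³/s²
m = 8.319 × 10^4 kg
GMm = 1.244 × 10^17 × 83190 = 1.03488 × 10^22 m³·kg/s²
2a = 3.82 × 10^6 m
E_bind = GMm/(2a) = 2.70912 × 10^15 J ≈ 2.709 PJ

Final answer: 2.709 PJ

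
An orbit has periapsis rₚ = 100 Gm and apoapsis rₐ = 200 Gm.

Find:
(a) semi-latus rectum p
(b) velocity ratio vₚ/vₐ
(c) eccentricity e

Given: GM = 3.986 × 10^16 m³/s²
rₚ = 100 Gm = 1 × 10^11 m
rₐ = 200 Gm = 2 × 10^11 m
GM = 3.986 × 10^16 m³/s²
a = (rₚ + rₐ)/2 = 1.5 × 10^11 m
e = (rₐ − rₚ)/(rₐ + rₚ) = (1 × 10^11) / (3 × 10^11) = 0.333333
(a) 1 − e² = 0.888889;  p = a(1 − e²) = 1.5 × 10^11 × 0.888889 = 1.33333 × 10^11 m ≈ 133.3 Gm
(b) vₚ/vₐ = rₐ/rₚ (angular momentum) = (2 × 10^11) / (1 × 10^11) = 2 ≈ 2
(c) e = 0.333333 ≈ 0.3333

Final answer:
(a) semi-latus rectum p = 133.3 Gm
(b) velocity ratio vₚ/vₐ = 2
(c) eccentricity e = 0.3333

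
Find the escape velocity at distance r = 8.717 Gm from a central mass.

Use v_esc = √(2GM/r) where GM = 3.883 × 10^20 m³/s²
r = 8.717 Gm = 8.717 × 10^9 m
GM = 3.883 × 10^20 m³/s²
2GM/r = 2 × (3.883 × 10^20) / (8.717 × 10^9) = 8.90903 × 10^10 m²/s²
v_esc = √(2GM/r) = 298480 m/s ≈ 298.5 km/s

Final answer: 298.5 km/s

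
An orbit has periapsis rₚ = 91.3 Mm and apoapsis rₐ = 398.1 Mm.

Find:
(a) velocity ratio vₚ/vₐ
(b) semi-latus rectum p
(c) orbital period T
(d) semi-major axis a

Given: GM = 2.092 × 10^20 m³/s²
rₚ = 91.3 Mm = 9.13 × 10^7 m
rₐ = 398.1 Mm = 3.981 × 10^8 m
GM = 2.092 × 10^20 m³/s²
a = (rₚ + rₐ)/2 = 2.447 × 10^8 m
e = (rₐ − rₚ)/(rₐ + rₚ) = (3.068 × 10^8) / (4.894 × 10^8) = 0.62689
(a) vₚ/vₐ = rₐ/rₚ (angular momentum) = (3.981 × 10^8) / (9.13 × 10^7) = 4.36035 ≈ 4.36
(b) 1 − e² = 0.607009;  p = a(1 − e²) = 2.447 × 10^8 × 0.607009 = 1.48535 × 10^8 m ≈ 148.5 Mm
(c) a³ = 1.46522 × 10^25 m³;  T = 2π √(a³/GM) = 2π × 264.649 s = 1662.84 s ≈ 27.71 minutes
(d) a = 2.447 × 10^8 m ≈ 244.7 Mm

Final answer:
(a) velocity ratio vₚ/vₐ = 4.36
(b) semi-latus rectum p = 148.5 Mm
(c) orbital period T = 27.71 minutes
(d) semi-major axis a = 244.7 Mm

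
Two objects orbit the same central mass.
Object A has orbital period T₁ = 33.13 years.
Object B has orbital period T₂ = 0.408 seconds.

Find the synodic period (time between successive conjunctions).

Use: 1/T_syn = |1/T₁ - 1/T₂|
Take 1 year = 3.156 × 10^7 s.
T₁ = 33.13 years = 1.04558 × 10^9 s
T₂ = 0.408 seconds
1/T₁ = 9.56404 × 10^-10 s⁻¹
1/T₂ = 2.45098 s⁻¹
|1/T₁ − 1/T₂| = 2.45098 s⁻¹
T_syn = 1 / |1/T₁ − 1/T₂| = 0.408 s ≈ 0.408 seconds

Final answer: T_syn = 0.408 seconds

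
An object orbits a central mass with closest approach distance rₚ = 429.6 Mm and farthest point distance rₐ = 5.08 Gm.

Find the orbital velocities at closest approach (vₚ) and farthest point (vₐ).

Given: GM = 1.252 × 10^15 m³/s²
rₚ = 429.6 Mm = 4.296 × 10^8 m
rₐ = 5.08 Gm = 5.08 × 10^9 m
GM = 1.252 × 10^15 m³/s²
a = (rₚ + rₐ)/2 = 2.7548 × 10^9 m
Vis-viva: v² = GM (2/r − 1/a)
vₚ² = 1.252 × 10^15 × (4.65549 × 10^-9 − 3.63003 × 10^-10) = 5.3742 × 10^6 m²/s²
vₚ = 2318.23 m/s ≈ 2.318 km/s
vₐ² = 1.252 × 10^15 × (3.93701 × 10^-10 − 3.63003 × 10^-10) = 38433.9 m²/s²
vₐ = 196.046 m/s ≈ 196 m/s

Final answer: vₚ = 2.318 km/s, vₐ = 196 m/s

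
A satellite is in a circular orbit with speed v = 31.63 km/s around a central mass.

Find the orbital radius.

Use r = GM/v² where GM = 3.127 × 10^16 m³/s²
v = 31.63 km/s = 31630 m/s
GM = 3.127 × 10^16 m³/s²
v² = 1.00046 × 10^9 m²/s²
r = GM/v² = (3.127 × 10^16) / (1.00046 × 10^9) = 3.12557 × 10^7 m ≈ 3.126 × 10^7 m

Final answer: 3.126 × 10^7 m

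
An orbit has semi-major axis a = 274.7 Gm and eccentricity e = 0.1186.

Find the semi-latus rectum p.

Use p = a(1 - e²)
a = 274.7 Gm = 2.747 × 10^11 m
e = 0.1186,  e² = 0.014066,  1 − e² = 0.985934
p = a(1 − e²) = 2.747 × 10^11 m × 0.985934 = 2.70836 × 10^11 m ≈ 270.8 Gm

Final answer: p = 270.8 Gm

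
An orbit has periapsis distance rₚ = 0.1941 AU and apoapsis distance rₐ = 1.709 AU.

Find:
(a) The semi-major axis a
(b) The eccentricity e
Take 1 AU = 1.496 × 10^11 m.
rₚ = 0.1941 AU = 2.90374 × 10^10 m
rₐ = 1.709 AU = 2.55666 × 10^11 m
(a) a = (rₚ + rₐ)/2 = 1.42352 × 10^11 m ≈ 0.9516 AU
(b) e = (rₐ − rₚ)/(rₐ + rₚ) = (2.26629 × 10^11) / (2.84704 × 10^11) = 0.796017

Final answer:
(a) a = 0.9516 AU
(b) e = 0.796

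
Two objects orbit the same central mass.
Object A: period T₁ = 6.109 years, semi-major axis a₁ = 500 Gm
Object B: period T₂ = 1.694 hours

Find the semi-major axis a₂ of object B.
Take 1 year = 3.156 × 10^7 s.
T₁ = 6.109 years = 1.928 × 10^8 s
T₂ = 1.694 hours = 6098.4 s
a₁ = 500 Gm = 5 × 10^11 m
Kepler's third law: (T₂/T₁)² = (a₂/a₁)³  ⇒  a₂ = a₁ (T₂/T₁)^(2/3)
T₂/T₁ = 3.16307 × 10^-5
(T₂/T₁)^(2/3) = 0.00100017
a₂ = 5 × 10^11 m × 0.00100017 = 5.00084 × 10^8 m ≈ 500.1 Mm

Final answer: a₂ = 500.1 Mm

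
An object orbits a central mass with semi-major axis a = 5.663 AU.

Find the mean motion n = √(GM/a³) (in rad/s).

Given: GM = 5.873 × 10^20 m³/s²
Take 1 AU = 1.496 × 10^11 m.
a = 5.663 AU = 8.47185 × 10^11 m
GM = 5.873 × 10^20 m³/s²
a³ = 6.08043 × 10^35 m³
GM/a³ = (5.873 × 10^20) / (6.08043 × 10^35) = 9.65885 × 10^-16 s⁻²
n = √(GM/a³) = 3.10787 × 10^-8 rad/s ≈ 3.108 × 10^-8 rad/s

Final answer: n = 3.108 × 10^-8 rad/s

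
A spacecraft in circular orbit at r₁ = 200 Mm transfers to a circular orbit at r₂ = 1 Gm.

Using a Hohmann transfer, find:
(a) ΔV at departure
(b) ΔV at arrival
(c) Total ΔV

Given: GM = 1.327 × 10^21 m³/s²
r₁ = 200 Mm = 2 × 10^8 m
r₂ = 1 Gm = 1 × 10^9 m
GM = 1.327 × 10^21 m³/s²
Transfer ellipse: a_t = (r₁ + r₂)/2 = 6 × 10^8 m
Circular speed at r₁: v₁ = √(GM/r₁) = 2.57585 × 10^6 m/s
Transfer speed at r₁ (periapsis): v₁ₜ = √(GM(2/r₁ − 1/a_t)) = 3.32541 × 10^6 m/s
(a) ΔV₁ = v₁ₜ − v₁ = 749558 m/s ≈ 749.6 km/s
Circular speed at r₂: v₂ = √(GM/r₂) = 1.15195 × 10^6 m/s
Transfer speed at r₂ (apoapsis): v₂ₜ = √(GM(2/r₂ − 1/a_t)) = 665081 m/s
(b) ΔV₂ = v₂ − v₂ₜ = 486873 m/s ≈ 486.9 km/s
(c) ΔV_total = ΔV₁ + ΔV₂ = 1.23643 × 10^6 m/s ≈ 1236 km/s

Final answer:
(a) ΔV₁ = 749.6 km/s
(b) ΔV₂ = 486.9 km/s
(c) ΔV_total = 1236 km/s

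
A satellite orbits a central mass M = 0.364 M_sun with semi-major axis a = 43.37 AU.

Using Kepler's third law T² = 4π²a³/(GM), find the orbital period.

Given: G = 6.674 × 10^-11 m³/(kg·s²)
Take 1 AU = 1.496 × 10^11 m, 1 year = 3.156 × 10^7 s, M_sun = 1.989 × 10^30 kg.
M = 0.364 M_sun = 7.23996 × 10^29 kg
GM = G × M = 6.674 × 10^-11 × 7.23996 × 10^29 = 4.83195 × 10^19 m³/s²
a = 43.37 AU = 6.48815 × 10^12 m
a³ = 2.73126 × 10^38 m³
T = 2π √(a³/GM) = 2π √((2.73126 × 10^38) / (4.83195 × 10^19)) = 2π × 2.3775 × 10^9 s
T = 1.49383 × 10^10 s ≈ 473.3 years

Final answer: 473.3 years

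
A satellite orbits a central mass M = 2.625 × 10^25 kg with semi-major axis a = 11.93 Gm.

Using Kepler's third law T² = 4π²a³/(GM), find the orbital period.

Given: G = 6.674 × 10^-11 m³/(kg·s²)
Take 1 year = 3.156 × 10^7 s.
M = 2.625 × 10^25 kg
GM = G × M = 6.674 × 10^-11 × 2.625 × 10^25 = 1.75192 × 10^15 m³/s²
a = 11.93 Gm = 1.193 × 10^10 m
a³ = 1.69794 × 10^30 m³
T = 2π √(a³/GM) = 2π √((1.69794 × 10^30) / (1.75192 × 10^15)) = 2π × 3.11317 × 10^7 s
T = 1.95606 × 10^8 s ≈ 6.198 years

Final answer: 6.198 years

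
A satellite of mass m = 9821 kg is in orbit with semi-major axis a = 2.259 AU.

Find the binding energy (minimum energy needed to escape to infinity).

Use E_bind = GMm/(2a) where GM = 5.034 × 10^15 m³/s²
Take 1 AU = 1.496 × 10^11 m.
a = 2.259 AU = 3.37946 × 10^11 m
GM = 5.034 × 10^15 m³/s²
m = 9821 kg
GMm = 5.034 × 10^15 × 9821 = 4.94389 × 10^19 m³·kg/s²
2a = 6.75893 × 10^11 m
E_bind = GMm/(2a) = 7.31461 × 10^7 J ≈ 73.15 MJ

Final answer: 73.15 MJ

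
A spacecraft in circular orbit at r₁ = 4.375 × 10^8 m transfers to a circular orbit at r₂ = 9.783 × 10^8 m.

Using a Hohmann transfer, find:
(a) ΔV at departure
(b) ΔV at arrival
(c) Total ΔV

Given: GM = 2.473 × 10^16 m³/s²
r₁ = 4.375 × 10^8 m
r₂ = 9.783 × 10^8 m
GM = 2.473 × 10^16 m³/s²
Transfer ellipse: a_t = (r₁ + r₂)/2 = 7.079 × 10^8 m
Circular speed at r₁: v₁ = √(GM/r₁) = 7518.36 m/s
Transfer speed at r₁ (periapsis): v₁ₜ = √(GM(2/r₁ − 1/a_t)) = 8838.39 m/s
(a) ΔV₁ = v₁ₜ − v₁ = 1320.03 m/s ≈ 1.32 km/s
Circular speed at r₂: v₂ = √(GM/r₂) = 5027.78 m/s
Transfer speed at r₂ (apoapsis): v₂ₜ = √(GM(2/r₂ − 1/a_t)) = 3952.57 m/s
(b) ΔV₂ = v₂ − v₂ₜ = 1075.21 m/s ≈ 1.075 km/s
(c) ΔV_total = ΔV₁ + ΔV₂ = 2395.24 m/s ≈ 2.395 km/s

Final answer:
(a) ΔV₁ = 1.32 km/s
(b) ΔV₂ = 1.075 km/s
(c) ΔV_total = 2.395 km/s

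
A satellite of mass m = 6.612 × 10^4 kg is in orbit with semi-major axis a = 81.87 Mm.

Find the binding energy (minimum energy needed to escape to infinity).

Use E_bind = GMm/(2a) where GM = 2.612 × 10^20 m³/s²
a = 81.87 Mm = 8.187 × 10^7 m
GM = 2.612 × 10^20 m³/s²
m = 6.612 × 10^4 kg
GMm = 2.612 × 10^20 × 66120 = 1.72705 × 10^25 m³·kg/s²
2a = 1.6374 × 10^8 m
E_bind = GMm/(2a) = 1.05475 × 10^17 J ≈ 105.5 PJ

Final answer: 105.5 PJ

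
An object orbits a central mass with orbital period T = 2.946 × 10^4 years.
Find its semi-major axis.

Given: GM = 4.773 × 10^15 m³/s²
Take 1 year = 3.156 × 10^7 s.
T = 2.946 × 10^4 years = 9.29758 × 10^11 s
GM = 4.773 × 10^15 m³/s²
Kepler's third law: a³ = GM T² / (4π²)
T² = 8.64449 × 10^23 s²
a³ = (4.773 × 10^15) × (8.64449 × 10^23) / (4π²) = 1.04513 × 10^38 m³
a = (a³)^(1/3) = 4.71039 × 10^12 m ≈ 4.71 Tm

Final answer: 4.71 Tm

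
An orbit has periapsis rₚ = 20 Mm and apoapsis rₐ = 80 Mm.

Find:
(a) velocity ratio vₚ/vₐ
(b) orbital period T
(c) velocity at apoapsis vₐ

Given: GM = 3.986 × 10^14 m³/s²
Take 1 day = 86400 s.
rₚ = 20 Mm = 2 × 10^7 m
rₐ = 80 Mm = 8 × 10^7 m
GM = 3.986 × 10^14 m³/s²
a = (rₚ + rₐ)/2 = 5 × 10^7 m
e = (rₐ − rₚ)/(rₐ + rₚ) = (6 × 10^7) / (1 × 10^8) = 0.6
(a) vₚ/vₐ = rₐ/rₚ (angular momentum) = (8 × 10^7) / (2 × 10^7) = 4 ≈ 4
(b) a³ = 1.25 × 10^23 m³;  T = 2π √(a³/GM) = 2π × 17708.7 s = 111267 s ≈ 1.288 days
(c) vₐ² = GM (2/rₐ − 1/a) = 3.986 × 10^14 × (2.5 × 10^-8 − 2 × 10^-8) = 1.993 × 10^6 m²/s²;  vₐ = 1411.74 m/s ≈ 1.412 km/s

Final answer:
(a) velocity ratio vₚ/vₐ = 4
(b) orbital period T = 1.288 days
(c) velocity at apoapsis vₐ = 1.412 km/s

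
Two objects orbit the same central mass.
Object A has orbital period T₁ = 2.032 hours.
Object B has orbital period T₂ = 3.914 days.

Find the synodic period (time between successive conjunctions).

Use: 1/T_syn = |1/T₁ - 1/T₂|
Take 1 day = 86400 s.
T₁ = 2.032 hours = 7315.2 s
T₂ = 3.914 days = 338170 s
1/T₁ = 0.000136702 s⁻¹
1/T₂ = 2.9571 × 10^-6 s⁻¹
|1/T₁ − 1/T₂| = 0.000133745 s⁻¹
T_syn = 1 / |1/T₁ − 1/T₂| = 7476.94 s ≈ 2.077 hours

Final answer: T_syn = 2.077 hours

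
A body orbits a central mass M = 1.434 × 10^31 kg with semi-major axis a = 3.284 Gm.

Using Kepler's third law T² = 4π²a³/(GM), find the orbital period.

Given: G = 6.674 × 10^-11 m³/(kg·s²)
M = 1.434 × 10^31 kg
GM = G × M = 6.674 × 10^-11 × 1.434 × 10^31 = 9.57052 × 10^20 m³/s²
a = 3.284 Gm = 3.284 × 10^9 m
a³ = 3.54168 × 10^28 m³
T = 2π √(a³/GM) = 2π √((3.54168 × 10^28) / (9.57052 × 10^20)) = 2π × 6083.27 s
T = 38222.3 s ≈ 10.62 hours

Final answer: 10.62 hours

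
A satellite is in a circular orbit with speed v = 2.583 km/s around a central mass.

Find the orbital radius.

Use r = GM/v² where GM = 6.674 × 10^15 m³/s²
v = 2.583 km/s = 2583 m/s
GM = 6.674 × 10^15 m³/s²
v² = 6.67189 × 10^6 m²/s²
r = GM/v² = (6.674 × 10^15) / (6.67189 × 10^6) = 1.00032 × 10^9 m ≈ 1 Gm

Final answer: 1 Gm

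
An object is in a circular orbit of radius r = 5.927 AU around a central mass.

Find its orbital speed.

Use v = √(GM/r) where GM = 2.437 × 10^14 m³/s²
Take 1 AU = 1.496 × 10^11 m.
r = 5.927 AU = 8.86679 × 10^11 m
GM = 2.437 × 10^14 m³/s²
GM/r = (2.437 × 10^14) / (8.86679 × 10^11) = 274.846 m²/s²
v = √(GM/r) = 16.5785 m/s ≈ 16.58 m/s

Final answer: 16.58 m/s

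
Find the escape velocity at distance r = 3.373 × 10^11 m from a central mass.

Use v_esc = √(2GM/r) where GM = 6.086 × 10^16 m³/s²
r = 3.373 × 10^11 m
GM = 6.086 × 10^16 m³/s²
2GM/r = 2 × (6.086 × 10^16) / (3.373 × 10^11) = 360866 m²/s²
v_esc = √(2GM/r) = 600.721 m/s ≈ 600.7 m/s

Final answer: 600.7 m/s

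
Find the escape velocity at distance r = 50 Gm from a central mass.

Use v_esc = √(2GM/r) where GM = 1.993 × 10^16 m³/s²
r = 50 Gm = 5 × 10^10 m
GM = 1.993 × 10^16 m³/s²
2GM/r = 2 × (1.993 × 10^16) / (5 × 10^10) = 797200 m²/s²
v_esc = √(2GM/r) = 892.861 m/s ≈ 892.9 m/s

Final answer: 892.9 m/s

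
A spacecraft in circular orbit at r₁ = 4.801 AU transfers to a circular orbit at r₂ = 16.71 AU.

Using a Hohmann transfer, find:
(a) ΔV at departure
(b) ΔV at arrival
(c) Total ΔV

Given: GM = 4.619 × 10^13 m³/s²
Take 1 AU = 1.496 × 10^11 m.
r₁ = 4.801 AU = 7.1823 × 10^11 m
r₂ = 16.71 AU = 2.49982 × 10^12 m
GM = 4.619 × 10^13 m³/s²
Transfer ellipse: a_t = (r₁ + r₂)/2 = 1.60902 × 10^12 m
Circular speed at r₁: v₁ = √(GM/r₁) = 8.01941 m/s
Transfer speed at r₁ (periapsis): v₁ₜ = √(GM(2/r₁ − 1/a_t)) = 9.99575 m/s
(a) ΔV₁ = v₁ₜ − v₁ = 1.97634 m/s ≈ 1.976 m/s
Circular speed at r₂: v₂ = √(GM/r₂) = 4.29853 m/s
Transfer speed at r₂ (apoapsis): v₂ₜ = √(GM(2/r₂ − 1/a_t)) = 2.87191 m/s
(b) ΔV₂ = v₂ − v₂ₜ = 1.42662 m/s ≈ 1.427 m/s
(c) ΔV_total = ΔV₁ + ΔV₂ = 3.40296 m/s ≈ 3.403 m/s

Final answer:
(a) ΔV₁ = 1.976 m/s
(b) ΔV₂ = 1.427 m/s
(c) ΔV_total = 3.403 m/s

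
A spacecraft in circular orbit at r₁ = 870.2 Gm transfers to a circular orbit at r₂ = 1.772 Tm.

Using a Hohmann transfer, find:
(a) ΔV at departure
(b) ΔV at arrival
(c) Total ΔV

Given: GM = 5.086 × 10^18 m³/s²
r₁ = 870.2 Gm = 8.702 × 10^11 m
r₂ = 1.772 Tm = 1.772 × 10^12 m
GM = 5.086 × 10^18 m³/s²
Transfer ellipse: a_t = (r₁ + r₂)/2 = 1.3211 × 10^12 m
Circular speed at r₁: v₁ = √(GM/r₁) = 2417.57 m/s
Transfer speed at r₁ (periapsis): v₁ₜ = √(GM(2/r₁ − 1/a_t)) = 2799.9 m/s
(a) ΔV₁ = v₁ₜ − v₁ = 382.333 m/s ≈ 382.3 m/s
Circular speed at r₂: v₂ = √(GM/r₂) = 1694.17 m/s
Transfer speed at r₂ (apoapsis): v₂ₜ = √(GM(2/r₂ − 1/a_t)) = 1374.99 m/s
(b) ΔV₂ = v₂ − v₂ₜ = 319.182 m/s ≈ 319.2 m/s
(c) ΔV_total = ΔV₁ + ΔV₂ = 701.515 m/s ≈ 701.5 m/s

Final answer:
(a) ΔV₁ = 382.3 m/s
(b) ΔV₂ = 319.2 m/s
(c) ΔV_total = 701.5 m/s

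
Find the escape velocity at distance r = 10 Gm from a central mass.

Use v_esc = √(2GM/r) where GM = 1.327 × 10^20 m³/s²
r = 10 Gm = 1 × 10^10 m
GM = 1.327 × 10^20 m³/s²
2GM/r = 2 × (1.327 × 10^20) / (1 × 10^10) = 2.654 × 10^10 m²/s²
v_esc = √(2GM/r) = 162911 m/s ≈ 162.9 km/s

Final answer: 162.9 km/s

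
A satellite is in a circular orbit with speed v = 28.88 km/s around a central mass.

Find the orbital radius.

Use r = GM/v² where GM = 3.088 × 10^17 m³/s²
v = 28.88 km/s = 28880 m/s
GM = 3.088 × 10^17 m³/s²
v² = 8.34054 × 10^8 m²/s²
r = GM/v² = (3.088 × 10^17) / (8.34054 × 10^8) = 3.7024 × 10^8 m ≈ 3.702 × 10^8 m

Final answer: 3.702 × 10^8 m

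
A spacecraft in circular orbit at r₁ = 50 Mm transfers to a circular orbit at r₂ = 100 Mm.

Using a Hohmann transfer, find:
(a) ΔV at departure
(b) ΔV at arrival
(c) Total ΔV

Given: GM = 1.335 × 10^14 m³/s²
r₁ = 50 Mm = 5 × 10^7 m
r₂ = 100 Mm = 1 × 10^8 m
GM = 1.335 × 10^14 m³/s²
Transfer ellipse: a_t = (r₁ + r₂)/2 = 7.5 × 10^7 m
Circular speed at r₁: v₁ = √(GM/r₁) = 1634.01 m/s
Transfer speed at r₁ (periapsis): v₁ₜ = √(GM(2/r₁ − 1/a_t)) = 1886.8 m/s
(a) ΔV₁ = v₁ₜ − v₁ = 252.783 m/s ≈ 252.8 m/s
Circular speed at r₂: v₂ = √(GM/r₂) = 1155.42 m/s
Transfer speed at r₂ (apoapsis): v₂ₜ = √(GM(2/r₂ − 1/a_t)) = 943.398 m/s
(b) ΔV₂ = v₂ − v₂ₜ = 212.024 m/s ≈ 212 m/s
(c) ΔV_total = ΔV₁ + ΔV₂ = 464.807 m/s ≈ 464.8 m/s

Final answer:
(a) ΔV₁ = 252.8 m/s
(b) ΔV₂ = 212 m/s
(c) ΔV_total = 464.8 m/s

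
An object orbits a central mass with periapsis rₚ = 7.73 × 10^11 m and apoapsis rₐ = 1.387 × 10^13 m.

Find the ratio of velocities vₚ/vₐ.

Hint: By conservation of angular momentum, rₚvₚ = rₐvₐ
rₚ = 7.73 × 10^11 m
rₐ = 1.387 × 10^13 m
rₚvₚ = rₐvₐ  ⇒  vₚ/vₐ = rₐ/rₚ
vₚ/vₐ = (1.387 × 10^13) / (7.73 × 10^11) = 17.9431

Final answer: vₚ/vₐ = 17.94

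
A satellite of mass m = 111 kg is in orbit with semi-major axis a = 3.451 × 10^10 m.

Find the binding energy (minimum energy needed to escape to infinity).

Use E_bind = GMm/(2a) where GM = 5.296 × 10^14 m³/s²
a = 3.451 × 10^10 m
GM = 5.296 × 10^14 m³/s²
m = 111 kg
GMm = 5.296 × 10^14 × 111 = 5.87856 × 10^16 m³·kg/s²
2a = 6.902 × 10^10 m
E_bind = GMm/(2a) = 851718 J ≈ 851.7 kJ

Final answer: 851.7 kJ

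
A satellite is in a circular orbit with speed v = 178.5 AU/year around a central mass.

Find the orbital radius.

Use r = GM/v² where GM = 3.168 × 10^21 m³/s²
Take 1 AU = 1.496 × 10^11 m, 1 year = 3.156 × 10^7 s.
v = 178.5 AU/year = 846122 m/s
GM = 3.168 × 10^21 m³/s²
v² = 7.15922 × 10^11 m²/s²
r = GM/v² = (3.168 × 10^21) / (7.15922 × 10^11) = 4.42506 × 10^9 m ≈ 0.02958 AU

Final answer: 0.02958 AU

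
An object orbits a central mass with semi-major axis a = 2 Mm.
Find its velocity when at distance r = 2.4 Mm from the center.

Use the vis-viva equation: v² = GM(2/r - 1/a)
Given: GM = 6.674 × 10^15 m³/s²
a = 2 Mm = 2 × 10^6 m
r = 2.4 Mm = 2.4 × 10^6 m
GM = 6.674 × 10^15 m³/s²
2/r − 1/a = 8.33333 × 10^-7 − 5 × 10^-7 = 3.33333 × 10^-7 m⁻¹
v² = GM (2/r − 1/a) = 2.22467 × 10^9 m²/s²
v = 47166.4 m/s ≈ 47.17 km/s

Final answer: 47.17 km/s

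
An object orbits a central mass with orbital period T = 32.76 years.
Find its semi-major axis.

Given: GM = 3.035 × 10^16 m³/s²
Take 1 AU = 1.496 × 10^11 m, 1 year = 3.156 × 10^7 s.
T = 32.76 years = 1.03391 × 10^9 s
GM = 3.035 × 10^16 m³/s²
Kepler's third law: a³ = GM T² / (4π²)
T² = 1.06896 × 10^18 s²
a³ = (3.035 × 10^16) × (1.06896 × 10^18) / (4π²) = 8.2179 × 10^32 m³
a = (a³)^(1/3) = 9.36671 × 10^10 m ≈ 0.6261 AU

Final answer: 0.6261 AU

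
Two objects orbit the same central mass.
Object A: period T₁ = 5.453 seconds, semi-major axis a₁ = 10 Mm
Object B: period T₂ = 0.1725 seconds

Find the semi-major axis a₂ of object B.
T₁ = 5.453 seconds
T₂ = 0.1725 seconds
a₁ = 10 Mm = 1 × 10^7 m
Kepler's third law: (T₂/T₁)² = (a₂/a₁)³  ⇒  a₂ = a₁ (T₂/T₁)^(2/3)
T₂/T₁ = 0.031634
(T₂/T₁)^(2/3) = 0.100024
a₂ = 1 × 10^7 m × 0.100024 = 1.00024 × 10^6 m ≈ 1 Mm

Final answer: a₂ = 1 Mm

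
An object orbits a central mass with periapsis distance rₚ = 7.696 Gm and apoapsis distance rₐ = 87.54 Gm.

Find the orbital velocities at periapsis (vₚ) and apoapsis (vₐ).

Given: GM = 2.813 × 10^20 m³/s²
rₚ = 7.696 Gm = 7.696 × 10^9 m
rₐ = 87.54 Gm = 8.754 × 10^10 m
GM = 2.813 × 10^20 m³/s²
a = (rₚ + rₐ)/2 = 4.7618 × 10^10 m
Vis-viva: v² = GM (2/r − 1/a)
vₚ² = 2.813 × 10^20 × (2.59875 × 10^-10 − 2.10005 × 10^-11) = 6.71955 × 10^10 m²/s²
vₚ = 259221 m/s ≈ 259.2 km/s
vₐ² = 2.813 × 10^20 × (2.28467 × 10^-11 − 2.10005 × 10^-11) = 5.19346 × 10^8 m²/s²
vₐ = 22789.2 m/s ≈ 22.79 km/s

Final answer: vₚ = 259.2 km/s, vₐ = 22.79 km/s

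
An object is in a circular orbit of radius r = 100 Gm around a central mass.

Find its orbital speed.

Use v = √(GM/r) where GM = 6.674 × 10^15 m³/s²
r = 100 Gm = 1 × 10^11 m
GM = 6.674 × 10^15 m³/s²
GM/r = (6.674 × 10^15) / (1 × 10^11) = 66740 m²/s²
v = √(GM/r) = 258.341 m/s ≈ 258.3 m/s

Final answer: 258.3 m/s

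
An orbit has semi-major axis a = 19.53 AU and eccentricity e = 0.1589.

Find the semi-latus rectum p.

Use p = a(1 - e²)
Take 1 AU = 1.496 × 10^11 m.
a = 19.53 AU = 2.92169 × 10^12 m
e = 0.1589,  e² = 0.0252492,  1 − e² = 0.974751
p = a(1 − e²) = 2.92169 × 10^12 m × 0.974751 = 2.84792 × 10^12 m ≈ 19.04 AU

Final answer: p = 19.04 AU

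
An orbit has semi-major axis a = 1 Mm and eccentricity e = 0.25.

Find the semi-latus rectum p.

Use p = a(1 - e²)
a = 1 Mm = 1 × 10^6 m
e = 0.25,  e² = 0.0625,  1 − e² = 0.9375
p = a(1 − e²) = 1 × 10^6 m × 0.9375 = 937500 m ≈ 937.5 km

Final answer: p = 937.5 km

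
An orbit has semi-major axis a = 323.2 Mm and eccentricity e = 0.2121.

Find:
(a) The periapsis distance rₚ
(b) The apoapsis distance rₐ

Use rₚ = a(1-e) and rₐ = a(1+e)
a = 323.2 Mm = 3.232 × 10^8 m
e = 0.2121:  1 − e = 0.7879,  1 + e = 1.2121
(a) rₚ = a(1 − e) = 3.232 × 10^8 m × 0.7879 = 2.54649 × 10^8 m ≈ 254.6 Mm
(b) rₐ = a(1 + e) = 3.232 × 10^8 m × 1.2121 = 3.91751 × 10^8 m ≈ 391.8 Mm

Final answer:
(a) rₚ = 254.6 Mm
(b) rₐ = 391.8 Mm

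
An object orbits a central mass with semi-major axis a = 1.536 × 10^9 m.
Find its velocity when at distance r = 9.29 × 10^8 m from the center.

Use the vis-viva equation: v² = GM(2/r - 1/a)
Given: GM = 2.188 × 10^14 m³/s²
a = 1.536 × 10^9 m
r = 9.29 × 10^8 m
GM = 2.188 × 10^14 m³/s²
2/r − 1/a = 2.15285 × 10^-9 − 6.51042 × 10^-10 = 1.50181 × 10^-9 m⁻¹
v² = GM (2/r − 1/a) = 328596 m²/s²
v = 573.233 m/s ≈ 573.2 m/s

Final answer: 573.2 m/s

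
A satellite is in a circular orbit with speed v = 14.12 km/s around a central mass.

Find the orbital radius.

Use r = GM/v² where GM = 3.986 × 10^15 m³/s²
v = 14.12 km/s = 14120 m/s
GM = 3.986 × 10^15 m³/s²
v² = 1.99374 × 10^8 m²/s²
r = GM/v² = (3.986 × 10^15) / (1.99374 × 10^8) = 1.99925 × 10^7 m ≈ 19.99 Mm

Final answer: 19.99 Mm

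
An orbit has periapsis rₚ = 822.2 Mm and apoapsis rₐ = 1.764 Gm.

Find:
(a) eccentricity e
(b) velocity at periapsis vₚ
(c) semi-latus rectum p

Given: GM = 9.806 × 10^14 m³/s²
rₚ = 822.2 Mm = 8.222 × 10^8 m
rₐ = 1.764 Gm = 1.764 × 10^9 m
GM = 9.806 × 10^14 m³/s²
a = (rₚ + rₐ)/2 = 1.2931 × 10^9 m
e = (rₐ − rₚ)/(rₐ + rₚ) = (9.418 × 10^8) / (2.5862 × 10^9) = 0.364164
(a) e = 0.364164 ≈ 0.3642
(b) vₚ² = GM (2/rₚ − 1/a) = 9.806 × 10^14 × (2.4325 × 10^-9 − 7.73335 × 10^-10) = 1.62698 × 10^6 m²/s²;  vₚ = 1275.53 m/s ≈ 1.276 km/s
(c) 1 − e² = 0.867385;  p = a(1 − e²) = 1.2931 × 10^9 × 0.867385 = 1.12162 × 10^9 m ≈ 1.122 Gm

Final answer:
(a) eccentricity e = 0.3642
(b) velocity at periapsis vₚ = 1.276 km/s
(c) semi-latus rectum p = 1.122 Gm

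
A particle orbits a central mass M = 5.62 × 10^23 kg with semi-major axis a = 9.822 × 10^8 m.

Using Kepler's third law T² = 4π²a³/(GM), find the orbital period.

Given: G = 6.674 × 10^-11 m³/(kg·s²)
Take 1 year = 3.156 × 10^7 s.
M = 5.62 × 10^23 kg
GM = G × M = 6.674 × 10^-11 × 5.62 × 10^23 = 3.75079 × 10^13 m³/s²
a = 9.822 × 10^8 m
a³ = 9.47545 × 10^26 m³
T = 2π √(a³/GM) = 2π √((9.47545 × 10^26) / (3.75079 × 10^13)) = 2π × 5.02619 × 10^6 s
T = 3.15805 × 10^7 s ≈ 1.001 years

Final answer: 1.001 years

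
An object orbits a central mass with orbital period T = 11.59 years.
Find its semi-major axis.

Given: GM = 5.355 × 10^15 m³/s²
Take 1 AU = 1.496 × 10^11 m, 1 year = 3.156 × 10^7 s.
T = 11.59 years = 3.6578 × 10^8 s
GM = 5.355 × 10^15 m³/s²
Kepler's third law: a³ = GM T² / (4π²)
T² = 1.33795 × 10^17 s²
a³ = (5.355 × 10^15) × (1.33795 × 10^17) / (4π²) = 1.81485 × 10^31 m³
a = (a³)^(1/3) = 2.62793 × 10^10 m ≈ 0.1757 AU

Final answer: 0.1757 AU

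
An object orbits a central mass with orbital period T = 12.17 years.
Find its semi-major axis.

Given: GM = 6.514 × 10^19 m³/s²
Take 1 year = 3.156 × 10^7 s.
T = 12.17 years = 3.84085 × 10^8 s
GM = 6.514 × 10^19 m³/s²
Kepler's third law: a³ = GM T² / (4π²)
T² = 1.47521 × 10^17 s²
a³ = (6.514 × 10^19) × (1.47521 × 10^17) / (4π²) = 2.43413 × 10^35 m³
a = (a³)^(1/3) = 6.24378 × 10^11 m ≈ 6.244 × 10^11 m

Final answer: 6.244 × 10^11 m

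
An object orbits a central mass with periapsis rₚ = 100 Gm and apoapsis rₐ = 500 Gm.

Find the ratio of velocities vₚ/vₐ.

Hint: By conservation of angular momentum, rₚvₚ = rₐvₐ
rₚ = 100 Gm = 1 × 10^11 m
rₐ = 500 Gm = 5 × 10^11 m
rₚvₚ = rₐvₐ  ⇒  vₚ/vₐ = rₐ/rₚ
vₚ/vₐ = (5 × 10^11) / (1 × 10^11) = 5

Final answer: vₚ/vₐ = 5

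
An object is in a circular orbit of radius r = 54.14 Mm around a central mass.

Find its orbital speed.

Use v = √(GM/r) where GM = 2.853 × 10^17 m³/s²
r = 54.14 Mm = 5.414 × 10^7 m
GM = 2.853 × 10^17 m³/s²
GM/r = (2.853 × 10^17) / (5.414 × 10^7) = 5.26967 × 10^9 m²/s²
v = √(GM/r) = 72592.5 m/s ≈ 72.59 km/s

Final answer: 72.59 km/s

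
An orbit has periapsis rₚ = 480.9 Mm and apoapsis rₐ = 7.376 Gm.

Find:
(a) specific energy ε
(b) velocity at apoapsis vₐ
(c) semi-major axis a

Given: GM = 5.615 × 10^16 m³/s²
rₚ = 480.9 Mm = 4.809 × 10^8 m
rₐ = 7.376 Gm = 7.376 × 10^9 m
GM = 5.615 × 10^16 m³/s²
a = (rₚ + rₐ)/2 = 3.92845 × 10^9 m
e = (rₐ − rₚ)/(rₐ + rₚ) = (6.8951 × 10^9) / (7.8569 × 10^9) = 0.877585
(a) 2a = 7.8569 × 10^9 m;  ε = −GM/(2a) = -7.14658 × 10^6 J/kg ≈ -7.147 MJ/kg
(b) vₐ² = GM (2/rₐ − 1/a) = 5.615 × 10^16 × (2.7115 × 10^-10 − 2.54553 × 10^-10) = 931885 m²/s²;  vₐ = 965.342 m/s ≈ 965.3 m/s
(c) a = 3.92845 × 10^9 m ≈ 3.928 Gm

Final answer:
(a) specific energy ε = -7.147 MJ/kg
(b) velocity at apoapsis vₐ = 965.3 m/s
(c) semi-major axis a = 3.928 Gm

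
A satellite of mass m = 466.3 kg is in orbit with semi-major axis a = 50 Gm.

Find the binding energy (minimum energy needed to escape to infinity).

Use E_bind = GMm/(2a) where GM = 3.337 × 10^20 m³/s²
a = 50 Gm = 5 × 10^10 m
GM = 3.337 × 10^20 m³/s²
m = 466.3 kg
GMm = 3.337 × 10^20 × 466.3 = 1.55604 × 10^23 m³·kg/s²
2a = 1 × 10^11 m
E_bind = GMm/(2a) = 1.55604 × 10^12 J ≈ 1.556 TJ

Final answer: 1.556 TJ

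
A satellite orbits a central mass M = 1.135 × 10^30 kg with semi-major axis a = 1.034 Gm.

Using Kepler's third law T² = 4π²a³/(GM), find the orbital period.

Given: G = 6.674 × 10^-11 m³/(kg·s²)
M = 1.135 × 10^30 kg
GM = G × M = 6.674 × 10^-11 × 1.135 × 10^30 = 7.57499 × 10^19 m³/s²
a = 1.034 Gm = 1.034 × 10^9 m
a³ = 1.10551 × 10^27 m³
T = 2π √(a³/GM) = 2π √((1.10551 × 10^27) / (7.57499 × 10^19)) = 2π × 3820.23 s
T = 24003.2 s ≈ 6.668 hours

Final answer: 6.668 hours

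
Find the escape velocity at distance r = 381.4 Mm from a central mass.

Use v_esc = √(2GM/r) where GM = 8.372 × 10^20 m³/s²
r = 381.4 Mm = 3.814 × 10^8 m
GM = 8.372 × 10^20 m³/s²
2GM/r = 2 × (8.372 × 10^20) / (3.814 × 10^8) = 4.39014 × 10^12 m²/s²
v_esc = √(2GM/r) = 2.09527 × 10^6 m/s ≈ 2095 km/s

Final answer: 2095 km/s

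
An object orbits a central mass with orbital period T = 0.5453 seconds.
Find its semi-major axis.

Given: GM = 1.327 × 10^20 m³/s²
T = 0.5453 seconds
GM = 1.327 × 10^20 m³/s²
Kepler's third law: a³ = GM T² / (4π²)
T² = 0.297352 s²
a³ = (1.327 × 10^20) × 0.297352 / (4π²) = 9.99499 × 10^17 m³
a = (a³)^(1/3) = 999833 m ≈ 999.8 km

Final answer: 999.8 km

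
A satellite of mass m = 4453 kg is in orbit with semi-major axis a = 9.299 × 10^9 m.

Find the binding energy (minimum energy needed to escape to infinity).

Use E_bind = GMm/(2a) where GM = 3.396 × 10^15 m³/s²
a = 9.299 × 10^9 m
GM = 3.396 × 10^15 m³/s²
m = 4453 kg
GMm = 3.396 × 10^15 × 4453 = 1.51224 × 10^19 m³·kg/s²
2a = 1.8598 × 10^10 m
E_bind = GMm/(2a) = 8.13119 × 10^8 J ≈ 813.1 MJ

Final answer: 813.1 MJ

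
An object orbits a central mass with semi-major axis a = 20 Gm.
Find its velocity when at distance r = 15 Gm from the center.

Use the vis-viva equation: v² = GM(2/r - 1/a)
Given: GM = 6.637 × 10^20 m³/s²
a = 20 Gm = 2 × 10^10 m
r = 15 Gm = 1.5 × 10^10 m
GM = 6.637 × 10^20 m³/s²
2/r − 1/a = 1.33333 × 10^-10 − 5 × 10^-11 = 8.33333 × 10^-11 m⁻¹
v² = GM (2/r − 1/a) = 5.53083 × 10^10 m²/s²
v = 235177 m/s ≈ 235.2 km/s

Final answer: 235.2 km/s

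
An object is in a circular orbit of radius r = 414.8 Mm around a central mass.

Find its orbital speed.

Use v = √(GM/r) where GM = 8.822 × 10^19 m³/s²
r = 414.8 Mm = 4.148 × 10^8 m
GM = 8.822 × 10^19 m³/s²
GM/r = (8.822 × 10^19) / (4.148 × 10^8) = 2.12681 × 10^11 m²/s²
v = √(GM/r) = 461173 m/s ≈ 461.2 km/s

Final answer: 461.2 km/s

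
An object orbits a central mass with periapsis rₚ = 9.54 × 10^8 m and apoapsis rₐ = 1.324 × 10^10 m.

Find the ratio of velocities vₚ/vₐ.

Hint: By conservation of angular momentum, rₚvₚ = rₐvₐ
rₚ = 9.54 × 10^8 m
rₐ = 1.324 × 10^10 m
rₚvₚ = rₐvₐ  ⇒  vₚ/vₐ = rₐ/rₚ
vₚ/vₐ = (1.324 × 10^10) / (9.54 × 10^8) = 13.8784

Final answer: vₚ/vₐ = 13.88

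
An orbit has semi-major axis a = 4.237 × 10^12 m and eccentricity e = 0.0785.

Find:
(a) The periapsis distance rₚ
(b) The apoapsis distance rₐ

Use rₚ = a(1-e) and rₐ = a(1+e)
a = 4.237 × 10^12 m
e = 0.0785:  1 − e = 0.9215,  1 + e = 1.0785
(a) rₚ = a(1 − e) = 4.237 × 10^12 m × 0.9215 = 3.9044 × 10^12 m ≈ 3.904 × 10^12 m
(b) rₐ = a(1 + e) = 4.237 × 10^12 m × 1.0785 = 4.5696 × 10^12 m ≈ 4.57 × 10^12 m

Final answer:
(a) rₚ = 3.904 × 10^12 m
(b) rₐ = 4.57 × 10^12 m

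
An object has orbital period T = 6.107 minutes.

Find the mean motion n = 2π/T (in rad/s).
T = 6.107 minutes = 366.42 s
n = 2π / 366.42 s = 0.0171475 rad/s ≈ 0.01715 rad/s

Final answer: n = 0.01715 rad/s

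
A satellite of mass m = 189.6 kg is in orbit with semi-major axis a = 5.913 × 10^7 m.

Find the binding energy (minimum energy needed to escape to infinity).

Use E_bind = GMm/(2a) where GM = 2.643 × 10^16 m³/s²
a = 5.913 × 10^7 m
GM = 2.643 × 10^16 m³/s²
m = 189.6 kg
GMm = 2.643 × 10^16 × 189.6 = 5.01113 × 10^18 m³·kg/s²
2a = 1.1826 × 10^8 m
E_bind = GMm/(2a) = 4.23738 × 10^10 J ≈ 42.37 GJ

Final answer: 42.37 GJ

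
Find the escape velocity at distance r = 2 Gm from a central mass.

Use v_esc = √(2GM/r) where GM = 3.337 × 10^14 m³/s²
r = 2 Gm = 2 × 10^9 m
GM = 3.337 × 10^14 m³/s²
2GM/r = 2 × (3.337 × 10^14) / (2 × 10^9) = 333700 m²/s²
v_esc = √(2GM/r) = 577.668 m/s ≈ 577.7 m/s

Final answer: 577.7 m/s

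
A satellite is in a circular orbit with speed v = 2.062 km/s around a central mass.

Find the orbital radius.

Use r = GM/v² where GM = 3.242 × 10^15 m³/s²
v = 2.062 km/s = 2062 m/s
GM = 3.242 × 10^15 m³/s²
v² = 4.25184 × 10^6 m²/s²
r = GM/v² = (3.242 × 10^15) / (4.25184 × 10^6) = 7.62493 × 10^8 m ≈ 7.625 × 10^8 m

Final answer: 7.625 × 10^8 m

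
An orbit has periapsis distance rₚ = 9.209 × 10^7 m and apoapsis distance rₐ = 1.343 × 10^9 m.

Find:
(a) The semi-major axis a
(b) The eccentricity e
rₚ = 9.209 × 10^7 m
rₐ = 1.343 × 10^9 m
(a) a = (rₚ + rₐ)/2 = 7.17545 × 10^8 m ≈ 7.175 × 10^8 m
(b) e = (rₐ − rₚ)/(rₐ + rₚ) = (1.25091 × 10^9) / (1.43509 × 10^9) = 0.87166

Final answer:
(a) a = 7.175 × 10^8 m
(b) e = 0.8717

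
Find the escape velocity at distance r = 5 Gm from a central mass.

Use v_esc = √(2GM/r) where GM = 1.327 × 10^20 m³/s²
r = 5 Gm = 5 × 10^9 m
GM = 1.327 × 10^20 m³/s²
2GM/r = 2 × (1.327 × 10^20) / (5 × 10^9) = 5.308 × 10^10 m²/s²
v_esc = √(2GM/r) = 230391 m/s ≈ 230.4 km/s

Final answer: 230.4 km/s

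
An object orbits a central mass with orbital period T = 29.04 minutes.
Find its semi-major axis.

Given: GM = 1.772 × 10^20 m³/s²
T = 29.04 minutes = 1742.4 s
GM = 1.772 × 10^20 m³/s²
Kepler's third law: a³ = GM T² / (4π²)
T² = 3.03596 × 10^6 s²
a³ = (1.772 × 10^20) × (3.03596 × 10^6) / (4π²) = 1.3627 × 10^25 m³
a = (a³)^(1/3) = 2.38854 × 10^8 m ≈ 238.9 Mm

Final answer: 238.9 Mm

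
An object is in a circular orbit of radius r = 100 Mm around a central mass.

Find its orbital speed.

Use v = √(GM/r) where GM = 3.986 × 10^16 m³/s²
r = 100 Mm = 1 × 10^8 m
GM = 3.986 × 10^16 m³/s²
GM/r = (3.986 × 10^16) / (1 × 10^8) = 3.986 × 10^8 m²/s²
v = √(GM/r) = 19965 m/s ≈ 19.96 km/s

Final answer: 19.96 km/s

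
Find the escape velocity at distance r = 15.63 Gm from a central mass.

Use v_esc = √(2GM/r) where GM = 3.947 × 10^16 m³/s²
r = 15.63 Gm = 1.563 × 10^10 m
GM = 3.947 × 10^16 m³/s²
2GM/r = 2 × (3.947 × 10^16) / (1.563 × 10^10) = 5.05054 × 10^6 m²/s²
v_esc = √(2GM/r) = 2247.34 m/s ≈ 2.247 km/s

Final answer: 2.247 km/s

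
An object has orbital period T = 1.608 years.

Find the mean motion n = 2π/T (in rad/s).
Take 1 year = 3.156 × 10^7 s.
T = 1.608 years = 5.07485 × 10^7 s
n = 2π / (5.07485 × 10^7 s) = 1.2381 × 10^-7 rad/s ≈ 1.238 × 10^-7 rad/s

Final answer: n = 1.238 × 10^-7 rad/s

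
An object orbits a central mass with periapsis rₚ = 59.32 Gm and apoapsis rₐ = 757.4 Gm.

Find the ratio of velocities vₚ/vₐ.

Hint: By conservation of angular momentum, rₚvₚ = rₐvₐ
rₚ = 59.32 Gm = 5.932 × 10^10 m
rₐ = 757.4 Gm = 7.574 × 10^11 m
rₚvₚ = rₐvₐ  ⇒  vₚ/vₐ = rₐ/rₚ
vₚ/vₐ = (7.574 × 10^11) / (5.932 × 10^10) = 12.768

Final answer: vₚ/vₐ = 12.77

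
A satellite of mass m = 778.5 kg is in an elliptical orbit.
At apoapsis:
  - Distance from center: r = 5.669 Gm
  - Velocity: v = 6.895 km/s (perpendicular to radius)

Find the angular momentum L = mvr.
r = 5.669 Gm = 5.669 × 10^9 m
v = 6.895 km/s = 6895 m/s
vr = 6895 × 5.669 × 10^9 = 3.90878 × 10^13 m²/s
L = m × vr = 778.5 × 3.90878 × 10^13 = 3.04298 × 10^16 kg·m²/s ≈ 3.043 × 10^16 kg·m²/s

Final answer: L = 3.043 × 10^16 kg·m²/s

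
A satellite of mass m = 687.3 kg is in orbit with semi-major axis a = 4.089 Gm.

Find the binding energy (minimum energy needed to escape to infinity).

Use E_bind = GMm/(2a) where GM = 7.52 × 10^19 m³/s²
a = 4.089 Gm = 4.089 × 10^9 m
GM = 7.52 × 10^19 m³/s²
m = 687.3 kg
GMm = 7.52 × 10^19 × 687.3 = 5.1685 × 10^22 m³·kg/s²
2a = 8.178 × 10^9 m
E_bind = GMm/(2a) = 6.32 × 10^12 J ≈ 6.32 TJ

Final answer: 6.32 TJ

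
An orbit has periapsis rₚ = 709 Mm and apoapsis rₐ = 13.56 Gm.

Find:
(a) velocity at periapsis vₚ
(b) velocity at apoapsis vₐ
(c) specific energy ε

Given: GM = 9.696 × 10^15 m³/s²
rₚ = 709 Mm = 7.09 × 10^8 m
rₐ = 13.56 Gm = 1.356 × 10^10 m
GM = 9.696 × 10^15 m³/s²
a = (rₚ + rₐ)/2 = 7.1345 × 10^9 m
e = (rₐ − rₚ)/(rₐ + rₚ) = (1.2851 × 10^10) / (1.4269 × 10^10) = 0.900624
(a) vₚ² = GM (2/rₚ − 1/a) = 9.696 × 10^15 × (2.82087 × 10^-9 − 1.40164 × 10^-10) = 2.59922 × 10^7 m²/s²;  vₚ = 5098.25 m/s ≈ 5.098 km/s
(b) vₐ² = GM (2/rₐ − 1/a) = 9.696 × 10^15 × (1.47493 × 10^-10 − 1.40164 × 10^-10) = 71058.4 m²/s²;  vₐ = 266.568 m/s ≈ 266.6 m/s
(c) 2a = 1.4269 × 10^10 m;  ε = −GM/(2a) = -679515 J/kg ≈ -679.5 kJ/kg

Final answer:
(a) velocity at periapsis vₚ = 5.098 km/s
(b) velocity at apoapsis vₐ = 266.6 m/s
(c) specific energy ε = -679.5 kJ/kg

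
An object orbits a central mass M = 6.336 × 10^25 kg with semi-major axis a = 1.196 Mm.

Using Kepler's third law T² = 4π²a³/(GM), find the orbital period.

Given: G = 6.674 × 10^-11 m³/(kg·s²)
M = 6.336 × 10^25 kg
GM = G × M = 6.674 × 10^-11 × 6.336 × 10^25 = 4.22865 × 10^15 m³/s²
a = 1.196 Mm = 1.196 × 10^6 m
a³ = 1.71078 × 10^18 m³
T = 2π √(a³/GM) = 2π √((1.71078 × 10^18) / (4.22865 × 10^15)) = 2π × 20.1139 s
T = 126.379 s ≈ 2.106 minutes

Final answer: 2.106 minutes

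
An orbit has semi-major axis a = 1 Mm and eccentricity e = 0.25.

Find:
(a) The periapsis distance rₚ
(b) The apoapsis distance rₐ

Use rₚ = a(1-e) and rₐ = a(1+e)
a = 1 Mm = 1 × 10^6 m
e = 0.25:  1 − e = 0.75,  1 + e = 1.25
(a) rₚ = a(1 − e) = 1 × 10^6 m × 0.75 = 750000 m ≈ 750 km
(b) rₐ = a(1 + e) = 1 × 10^6 m × 1.25 = 1.25 × 10^6 m ≈ 1.25 Mm

Final answer:
(a) rₚ = 750 km
(b) rₐ = 1.25 Mm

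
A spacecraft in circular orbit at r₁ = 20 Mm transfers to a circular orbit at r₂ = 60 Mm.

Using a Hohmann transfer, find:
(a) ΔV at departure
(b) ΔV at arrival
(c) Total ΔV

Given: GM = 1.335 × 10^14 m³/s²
r₁ = 20 Mm = 2 × 10^7 m
r₂ = 60 Mm = 6 × 10^7 m
GM = 1.335 × 10^14 m³/s²
Transfer ellipse: a_t = (r₁ + r₂)/2 = 4 × 10^7 m
Circular speed at r₁: v₁ = √(GM/r₁) = 2583.6 m/s
Transfer speed at r₁ (periapsis): v₁ₜ = √(GM(2/r₁ − 1/a_t)) = 3164.25 m/s
(a) ΔV₁ = v₁ₜ − v₁ = 580.651 m/s ≈ 580.7 m/s
Circular speed at r₂: v₂ = √(GM/r₂) = 1491.64 m/s
Transfer speed at r₂ (apoapsis): v₂ₜ = √(GM(2/r₂ − 1/a_t)) = 1054.75 m/s
(b) ΔV₂ = v₂ − v₂ₜ = 436.892 m/s ≈ 436.9 m/s
(c) ΔV_total = ΔV₁ + ΔV₂ = 1017.54 m/s ≈ 1.018 km/s

Final answer:
(a) ΔV₁ = 580.7 m/s
(b) ΔV₂ = 436.9 m/s
(c) ΔV_total = 1.018 km/s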